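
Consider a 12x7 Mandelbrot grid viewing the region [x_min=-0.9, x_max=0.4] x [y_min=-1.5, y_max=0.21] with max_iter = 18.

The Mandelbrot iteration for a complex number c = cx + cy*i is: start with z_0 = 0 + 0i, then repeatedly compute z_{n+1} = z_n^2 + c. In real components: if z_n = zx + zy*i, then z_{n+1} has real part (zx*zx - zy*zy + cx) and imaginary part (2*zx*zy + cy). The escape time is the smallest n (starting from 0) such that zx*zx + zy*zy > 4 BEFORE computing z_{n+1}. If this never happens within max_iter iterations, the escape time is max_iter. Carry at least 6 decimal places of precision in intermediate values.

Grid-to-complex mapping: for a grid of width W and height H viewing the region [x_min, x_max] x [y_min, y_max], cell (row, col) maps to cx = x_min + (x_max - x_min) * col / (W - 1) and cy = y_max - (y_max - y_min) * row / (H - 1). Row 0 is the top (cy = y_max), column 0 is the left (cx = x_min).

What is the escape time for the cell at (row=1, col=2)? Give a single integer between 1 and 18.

z_0 = 0 + 0i, c = -0.6636 + -0.0750i
Iter 1: z = -0.6636 + -0.0750i, |z|^2 = 0.4460
Iter 2: z = -0.2288 + 0.0245i, |z|^2 = 0.0530
Iter 3: z = -0.6119 + -0.0862i, |z|^2 = 0.3818
Iter 4: z = -0.2967 + 0.0305i, |z|^2 = 0.0890
Iter 5: z = -0.5765 + -0.0931i, |z|^2 = 0.3411
Iter 6: z = -0.3399 + 0.0324i, |z|^2 = 0.1166
Iter 7: z = -0.5491 + -0.0970i, |z|^2 = 0.3110
Iter 8: z = -0.3715 + 0.0315i, |z|^2 = 0.1390
Iter 9: z = -0.5266 + -0.0984i, |z|^2 = 0.2870
Iter 10: z = -0.3960 + 0.0287i, |z|^2 = 0.1576
Iter 11: z = -0.5077 + -0.0977i, |z|^2 = 0.2673
Iter 12: z = -0.4155 + 0.0242i, |z|^2 = 0.1732
Iter 13: z = -0.4916 + -0.0951i, |z|^2 = 0.2507
Iter 14: z = -0.4310 + 0.0185i, |z|^2 = 0.1861
Iter 15: z = -0.4782 + -0.0910i, |z|^2 = 0.2370
Iter 16: z = -0.4432 + 0.0120i, |z|^2 = 0.1966
Iter 17: z = -0.4673 + -0.0856i, |z|^2 = 0.2257

Answer: 18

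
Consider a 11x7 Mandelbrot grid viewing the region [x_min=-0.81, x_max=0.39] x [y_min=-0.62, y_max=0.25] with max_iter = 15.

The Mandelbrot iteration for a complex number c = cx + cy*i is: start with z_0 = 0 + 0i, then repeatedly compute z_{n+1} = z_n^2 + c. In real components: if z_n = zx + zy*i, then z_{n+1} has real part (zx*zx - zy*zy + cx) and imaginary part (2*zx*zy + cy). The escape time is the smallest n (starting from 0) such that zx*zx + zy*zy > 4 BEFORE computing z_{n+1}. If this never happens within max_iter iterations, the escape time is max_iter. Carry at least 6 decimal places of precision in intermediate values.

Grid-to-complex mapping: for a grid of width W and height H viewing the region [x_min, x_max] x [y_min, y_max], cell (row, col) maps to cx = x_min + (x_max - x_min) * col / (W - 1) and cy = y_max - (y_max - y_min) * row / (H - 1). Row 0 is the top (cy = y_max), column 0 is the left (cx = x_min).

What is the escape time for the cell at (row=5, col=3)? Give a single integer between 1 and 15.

z_0 = 0 + 0i, c = -0.4500 + -0.4750i
Iter 1: z = -0.4500 + -0.4750i, |z|^2 = 0.4281
Iter 2: z = -0.4731 + -0.0475i, |z|^2 = 0.2261
Iter 3: z = -0.2284 + -0.4301i, |z|^2 = 0.2371
Iter 4: z = -0.5828 + -0.2785i, |z|^2 = 0.4172
Iter 5: z = -0.1880 + -0.1503i, |z|^2 = 0.0579
Iter 6: z = -0.4373 + -0.4185i, |z|^2 = 0.3663
Iter 7: z = -0.4339 + -0.1090i, |z|^2 = 0.2002
Iter 8: z = -0.2736 + -0.3804i, |z|^2 = 0.2196
Iter 9: z = -0.5198 + -0.2669i, |z|^2 = 0.3414
Iter 10: z = -0.2510 + -0.1976i, |z|^2 = 0.1020
Iter 11: z = -0.4260 + -0.3758i, |z|^2 = 0.3228
Iter 12: z = -0.4097 + -0.1548i, |z|^2 = 0.1918
Iter 13: z = -0.3061 + -0.3482i, |z|^2 = 0.2149
Iter 14: z = -0.4776 + -0.2619i, |z|^2 = 0.2966

Answer: 15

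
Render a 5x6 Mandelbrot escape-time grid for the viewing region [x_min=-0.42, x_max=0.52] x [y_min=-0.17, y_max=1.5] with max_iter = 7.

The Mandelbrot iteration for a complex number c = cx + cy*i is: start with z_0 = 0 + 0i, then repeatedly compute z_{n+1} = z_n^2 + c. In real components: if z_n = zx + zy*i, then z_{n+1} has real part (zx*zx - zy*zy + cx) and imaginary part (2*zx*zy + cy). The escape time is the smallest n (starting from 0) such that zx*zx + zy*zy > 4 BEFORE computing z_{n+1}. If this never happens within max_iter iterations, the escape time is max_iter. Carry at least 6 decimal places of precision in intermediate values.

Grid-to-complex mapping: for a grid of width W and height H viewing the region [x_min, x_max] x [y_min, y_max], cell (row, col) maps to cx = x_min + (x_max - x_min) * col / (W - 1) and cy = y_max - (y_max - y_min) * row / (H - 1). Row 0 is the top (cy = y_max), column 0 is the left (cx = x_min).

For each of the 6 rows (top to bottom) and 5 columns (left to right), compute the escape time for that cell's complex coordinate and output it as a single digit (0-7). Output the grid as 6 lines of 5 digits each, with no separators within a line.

(row=0, col=0): c = -0.4200 + 1.5000i → escape time 2
(row=0, col=1): c = -0.1850 + 1.5000i → escape time 2
(row=0, col=2): c = 0.0500 + 1.5000i → escape time 2
(row=0, col=3): c = 0.2850 + 1.5000i → escape time 2
(row=0, col=4): c = 0.5200 + 1.5000i → escape time 2
(row=1, col=0): c = -0.4200 + 1.1660i → escape time 3
(row=1, col=1): c = -0.1850 + 1.1660i → escape time 4
(row=1, col=2): c = 0.0500 + 1.1660i → escape time 3
(row=1, col=3): c = 0.2850 + 1.1660i → escape time 2
(row=1, col=4): c = 0.5200 + 1.1660i → escape time 2
(row=2, col=0): c = -0.4200 + 0.8320i → escape time 5
(row=2, col=1): c = -0.1850 + 0.8320i → escape time 7
(row=2, col=2): c = 0.0500 + 0.8320i → escape time 7
(row=2, col=3): c = 0.2850 + 0.8320i → escape time 4
(row=2, col=4): c = 0.5200 + 0.8320i → escape time 3
(row=3, col=0): c = -0.4200 + 0.4980i → escape time 7
(row=3, col=1): c = -0.1850 + 0.4980i → escape time 7
(row=3, col=2): c = 0.0500 + 0.4980i → escape time 7
(row=3, col=3): c = 0.2850 + 0.4980i → escape time 7
(row=3, col=4): c = 0.5200 + 0.4980i → escape time 4
(row=4, col=0): c = -0.4200 + 0.1640i → escape time 7
(row=4, col=1): c = -0.1850 + 0.1640i → escape time 7
(row=4, col=2): c = 0.0500 + 0.1640i → escape time 7
(row=4, col=3): c = 0.2850 + 0.1640i → escape time 7
(row=4, col=4): c = 0.5200 + 0.1640i → escape time 5
(row=5, col=0): c = -0.4200 + -0.1700i → escape time 7
(row=5, col=1): c = -0.1850 + -0.1700i → escape time 7
(row=5, col=2): c = 0.0500 + -0.1700i → escape time 7
(row=5, col=3): c = 0.2850 + -0.1700i → escape time 7
(row=5, col=4): c = 0.5200 + -0.1700i → escape time 5

Answer: 22222
34322
57743
77774
77775
77775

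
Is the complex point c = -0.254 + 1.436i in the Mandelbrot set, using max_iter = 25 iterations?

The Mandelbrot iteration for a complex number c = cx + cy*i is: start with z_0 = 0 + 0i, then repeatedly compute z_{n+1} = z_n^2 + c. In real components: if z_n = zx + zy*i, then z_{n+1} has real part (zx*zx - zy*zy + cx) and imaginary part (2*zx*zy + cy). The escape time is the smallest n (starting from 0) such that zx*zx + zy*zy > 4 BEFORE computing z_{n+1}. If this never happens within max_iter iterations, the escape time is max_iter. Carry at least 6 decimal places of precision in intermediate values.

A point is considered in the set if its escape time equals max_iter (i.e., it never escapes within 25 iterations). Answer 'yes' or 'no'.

z_0 = 0 + 0i, c = -0.2540 + 1.4360i
Iter 1: z = -0.2540 + 1.4360i, |z|^2 = 2.1266
Iter 2: z = -2.2516 + 0.7065i, |z|^2 = 5.5688
Escaped at iteration 2

Answer: no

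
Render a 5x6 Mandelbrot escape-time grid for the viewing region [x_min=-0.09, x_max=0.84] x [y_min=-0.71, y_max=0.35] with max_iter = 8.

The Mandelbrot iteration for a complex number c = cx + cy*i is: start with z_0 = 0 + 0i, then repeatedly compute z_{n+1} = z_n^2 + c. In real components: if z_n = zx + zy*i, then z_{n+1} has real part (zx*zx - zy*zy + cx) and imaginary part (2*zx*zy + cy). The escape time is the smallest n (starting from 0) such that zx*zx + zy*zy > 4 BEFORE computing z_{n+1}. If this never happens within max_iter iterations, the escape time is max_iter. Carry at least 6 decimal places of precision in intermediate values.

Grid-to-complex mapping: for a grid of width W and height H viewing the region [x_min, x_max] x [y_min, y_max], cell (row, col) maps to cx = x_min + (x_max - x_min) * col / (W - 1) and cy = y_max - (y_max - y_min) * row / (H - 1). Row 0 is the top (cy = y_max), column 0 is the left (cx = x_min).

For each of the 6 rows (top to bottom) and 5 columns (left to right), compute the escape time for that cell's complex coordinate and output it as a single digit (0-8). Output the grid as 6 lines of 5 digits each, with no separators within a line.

(row=0, col=0): c = -0.0900 + 0.3500i → escape time 8
(row=0, col=1): c = 0.1425 + 0.3500i → escape time 8
(row=0, col=2): c = 0.3750 + 0.3500i → escape time 8
(row=0, col=3): c = 0.6075 + 0.3500i → escape time 4
(row=0, col=4): c = 0.8400 + 0.3500i → escape time 3
(row=1, col=0): c = -0.0900 + 0.1380i → escape time 8
(row=1, col=1): c = 0.1425 + 0.1380i → escape time 8
(row=1, col=2): c = 0.3750 + 0.1380i → escape time 8
(row=1, col=3): c = 0.6075 + 0.1380i → escape time 4
(row=1, col=4): c = 0.8400 + 0.1380i → escape time 3
(row=2, col=0): c = -0.0900 + -0.0740i → escape time 8
(row=2, col=1): c = 0.1425 + -0.0740i → escape time 8
(row=2, col=2): c = 0.3750 + -0.0740i → escape time 8
(row=2, col=3): c = 0.6075 + -0.0740i → escape time 4
(row=2, col=4): c = 0.8400 + -0.0740i → escape time 3
(row=3, col=0): c = -0.0900 + -0.2860i → escape time 8
(row=3, col=1): c = 0.1425 + -0.2860i → escape time 8
(row=3, col=2): c = 0.3750 + -0.2860i → escape time 8
(row=3, col=3): c = 0.6075 + -0.2860i → escape time 4
(row=3, col=4): c = 0.8400 + -0.2860i → escape time 3
(row=4, col=0): c = -0.0900 + -0.4980i → escape time 8
(row=4, col=1): c = 0.1425 + -0.4980i → escape time 8
(row=4, col=2): c = 0.3750 + -0.4980i → escape time 8
(row=4, col=3): c = 0.6075 + -0.4980i → escape time 3
(row=4, col=4): c = 0.8400 + -0.4980i → escape time 3
(row=5, col=0): c = -0.0900 + -0.7100i → escape time 8
(row=5, col=1): c = 0.1425 + -0.7100i → escape time 7
(row=5, col=2): c = 0.3750 + -0.7100i → escape time 6
(row=5, col=3): c = 0.6075 + -0.7100i → escape time 3
(row=5, col=4): c = 0.8400 + -0.7100i → escape time 2

Answer: 88843
88843
88843
88843
88833
87632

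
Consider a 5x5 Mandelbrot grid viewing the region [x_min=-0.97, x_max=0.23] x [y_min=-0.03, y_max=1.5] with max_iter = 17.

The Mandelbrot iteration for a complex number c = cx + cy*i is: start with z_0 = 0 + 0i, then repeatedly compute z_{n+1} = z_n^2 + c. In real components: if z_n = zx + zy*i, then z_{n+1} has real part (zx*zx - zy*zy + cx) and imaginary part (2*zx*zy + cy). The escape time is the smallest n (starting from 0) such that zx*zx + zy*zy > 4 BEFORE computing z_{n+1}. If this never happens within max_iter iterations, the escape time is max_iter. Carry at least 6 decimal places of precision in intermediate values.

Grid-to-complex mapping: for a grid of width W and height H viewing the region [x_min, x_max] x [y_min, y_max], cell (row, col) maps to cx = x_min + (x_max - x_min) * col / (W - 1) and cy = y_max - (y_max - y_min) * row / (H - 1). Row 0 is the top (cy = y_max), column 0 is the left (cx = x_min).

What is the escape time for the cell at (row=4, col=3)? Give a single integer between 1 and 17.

z_0 = 0 + 0i, c = -0.0700 + -0.0300i
Iter 1: z = -0.0700 + -0.0300i, |z|^2 = 0.0058
Iter 2: z = -0.0660 + -0.0258i, |z|^2 = 0.0050
Iter 3: z = -0.0663 + -0.0266i, |z|^2 = 0.0051
Iter 4: z = -0.0663 + -0.0265i, |z|^2 = 0.0051
Iter 5: z = -0.0663 + -0.0265i, |z|^2 = 0.0051
Iter 6: z = -0.0663 + -0.0265i, |z|^2 = 0.0051
Iter 7: z = -0.0663 + -0.0265i, |z|^2 = 0.0051
Iter 8: z = -0.0663 + -0.0265i, |z|^2 = 0.0051
Iter 9: z = -0.0663 + -0.0265i, |z|^2 = 0.0051
Iter 10: z = -0.0663 + -0.0265i, |z|^2 = 0.0051
Iter 11: z = -0.0663 + -0.0265i, |z|^2 = 0.0051
Iter 12: z = -0.0663 + -0.0265i, |z|^2 = 0.0051
Iter 13: z = -0.0663 + -0.0265i, |z|^2 = 0.0051
Iter 14: z = -0.0663 + -0.0265i, |z|^2 = 0.0051
Iter 15: z = -0.0663 + -0.0265i, |z|^2 = 0.0051
Iter 16: z = -0.0663 + -0.0265i, |z|^2 = 0.0051

Answer: 17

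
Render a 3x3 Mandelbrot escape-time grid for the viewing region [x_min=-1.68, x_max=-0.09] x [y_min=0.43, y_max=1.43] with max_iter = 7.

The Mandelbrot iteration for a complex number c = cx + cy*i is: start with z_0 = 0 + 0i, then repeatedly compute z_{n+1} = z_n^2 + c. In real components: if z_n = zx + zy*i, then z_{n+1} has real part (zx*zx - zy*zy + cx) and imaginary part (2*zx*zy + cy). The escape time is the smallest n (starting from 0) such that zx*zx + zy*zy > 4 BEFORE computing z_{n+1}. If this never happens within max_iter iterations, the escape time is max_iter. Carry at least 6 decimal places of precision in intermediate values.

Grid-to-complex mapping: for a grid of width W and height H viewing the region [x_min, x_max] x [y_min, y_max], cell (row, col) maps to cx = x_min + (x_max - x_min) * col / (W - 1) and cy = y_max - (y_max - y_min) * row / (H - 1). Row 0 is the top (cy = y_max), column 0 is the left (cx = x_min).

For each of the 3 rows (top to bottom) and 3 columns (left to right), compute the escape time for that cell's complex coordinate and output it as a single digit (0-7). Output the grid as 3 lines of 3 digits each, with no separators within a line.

(row=0, col=0): c = -1.6800 + 1.4300i → escape time 1
(row=0, col=1): c = -0.8850 + 1.4300i → escape time 2
(row=0, col=2): c = -0.0900 + 1.4300i → escape time 2
(row=1, col=0): c = -1.6800 + 0.9300i → escape time 2
(row=1, col=1): c = -0.8850 + 0.9300i → escape time 3
(row=1, col=2): c = -0.0900 + 0.9300i → escape time 7
(row=2, col=0): c = -1.6800 + 0.4300i → escape time 3
(row=2, col=1): c = -0.8850 + 0.4300i → escape time 6
(row=2, col=2): c = -0.0900 + 0.4300i → escape time 7

Answer: 122
237
367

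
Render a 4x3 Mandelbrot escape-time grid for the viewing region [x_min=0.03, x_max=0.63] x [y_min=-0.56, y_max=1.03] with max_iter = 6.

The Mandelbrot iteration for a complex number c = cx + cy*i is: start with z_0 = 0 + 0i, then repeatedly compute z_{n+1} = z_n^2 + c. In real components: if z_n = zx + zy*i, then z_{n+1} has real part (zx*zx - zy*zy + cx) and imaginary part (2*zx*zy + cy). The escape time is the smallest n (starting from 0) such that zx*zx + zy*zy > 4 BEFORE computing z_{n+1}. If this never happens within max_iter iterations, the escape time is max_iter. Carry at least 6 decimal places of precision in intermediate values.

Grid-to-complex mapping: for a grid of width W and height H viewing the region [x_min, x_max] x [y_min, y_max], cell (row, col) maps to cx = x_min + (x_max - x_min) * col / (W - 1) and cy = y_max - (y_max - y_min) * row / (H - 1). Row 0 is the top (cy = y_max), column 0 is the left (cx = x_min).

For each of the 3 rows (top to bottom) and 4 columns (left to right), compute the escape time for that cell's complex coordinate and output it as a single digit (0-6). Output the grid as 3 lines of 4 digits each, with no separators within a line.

Answer: 5432
6664
6663

Derivation:
(row=0, col=0): c = 0.0300 + 1.0300i → escape time 5
(row=0, col=1): c = 0.2300 + 1.0300i → escape time 4
(row=0, col=2): c = 0.4300 + 1.0300i → escape time 3
(row=0, col=3): c = 0.6300 + 1.0300i → escape time 2
(row=1, col=0): c = 0.0300 + 0.2350i → escape time 6
(row=1, col=1): c = 0.2300 + 0.2350i → escape time 6
(row=1, col=2): c = 0.4300 + 0.2350i → escape time 6
(row=1, col=3): c = 0.6300 + 0.2350i → escape time 4
(row=2, col=0): c = 0.0300 + -0.5600i → escape time 6
(row=2, col=1): c = 0.2300 + -0.5600i → escape time 6
(row=2, col=2): c = 0.4300 + -0.5600i → escape time 6
(row=2, col=3): c = 0.6300 + -0.5600i → escape time 3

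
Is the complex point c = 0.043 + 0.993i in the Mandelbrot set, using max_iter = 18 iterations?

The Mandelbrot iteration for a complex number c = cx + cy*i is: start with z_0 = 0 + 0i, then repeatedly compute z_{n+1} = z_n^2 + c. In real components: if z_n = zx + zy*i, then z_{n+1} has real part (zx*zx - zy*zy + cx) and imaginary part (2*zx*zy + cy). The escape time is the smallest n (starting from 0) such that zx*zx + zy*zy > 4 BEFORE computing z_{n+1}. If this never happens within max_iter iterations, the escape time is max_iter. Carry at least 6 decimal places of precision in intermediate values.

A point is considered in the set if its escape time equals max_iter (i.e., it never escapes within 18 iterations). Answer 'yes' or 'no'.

Answer: no

Derivation:
z_0 = 0 + 0i, c = 0.0430 + 0.9930i
Iter 1: z = 0.0430 + 0.9930i, |z|^2 = 0.9879
Iter 2: z = -0.9412 + 1.0784i, |z|^2 = 2.0488
Iter 3: z = -0.2341 + -1.0370i, |z|^2 = 1.1301
Iter 4: z = -0.9775 + 1.4785i, |z|^2 = 3.1415
Iter 5: z = -1.1874 + -1.8975i, |z|^2 = 5.0103
Escaped at iteration 5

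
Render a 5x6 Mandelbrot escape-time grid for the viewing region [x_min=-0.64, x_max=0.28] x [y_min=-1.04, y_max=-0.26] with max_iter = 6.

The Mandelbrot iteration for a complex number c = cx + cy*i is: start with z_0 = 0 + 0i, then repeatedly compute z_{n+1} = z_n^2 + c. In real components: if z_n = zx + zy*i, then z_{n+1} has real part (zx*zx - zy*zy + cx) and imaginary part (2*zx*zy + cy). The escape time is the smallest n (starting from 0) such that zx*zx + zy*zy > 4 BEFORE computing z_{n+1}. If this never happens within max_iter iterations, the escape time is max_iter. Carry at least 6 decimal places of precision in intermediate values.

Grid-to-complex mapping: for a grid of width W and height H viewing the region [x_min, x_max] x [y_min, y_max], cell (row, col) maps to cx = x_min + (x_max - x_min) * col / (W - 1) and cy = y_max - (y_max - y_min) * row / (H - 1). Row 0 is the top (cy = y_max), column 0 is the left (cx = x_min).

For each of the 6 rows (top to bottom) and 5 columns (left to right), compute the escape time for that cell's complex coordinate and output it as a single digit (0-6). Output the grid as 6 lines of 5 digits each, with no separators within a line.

Answer: 66666
66666
66666
56666
45664
34643

Derivation:
(row=0, col=0): c = -0.6400 + -0.2600i → escape time 6
(row=0, col=1): c = -0.4100 + -0.2600i → escape time 6
(row=0, col=2): c = -0.1800 + -0.2600i → escape time 6
(row=0, col=3): c = 0.0500 + -0.2600i → escape time 6
(row=0, col=4): c = 0.2800 + -0.2600i → escape time 6
(row=1, col=0): c = -0.6400 + -0.4160i → escape time 6
(row=1, col=1): c = -0.4100 + -0.4160i → escape time 6
(row=1, col=2): c = -0.1800 + -0.4160i → escape time 6
(row=1, col=3): c = 0.0500 + -0.4160i → escape time 6
(row=1, col=4): c = 0.2800 + -0.4160i → escape time 6
(row=2, col=0): c = -0.6400 + -0.5720i → escape time 6
(row=2, col=1): c = -0.4100 + -0.5720i → escape time 6
(row=2, col=2): c = -0.1800 + -0.5720i → escape time 6
(row=2, col=3): c = 0.0500 + -0.5720i → escape time 6
(row=2, col=4): c = 0.2800 + -0.5720i → escape time 6
(row=3, col=0): c = -0.6400 + -0.7280i → escape time 5
(row=3, col=1): c = -0.4100 + -0.7280i → escape time 6
(row=3, col=2): c = -0.1800 + -0.7280i → escape time 6
(row=3, col=3): c = 0.0500 + -0.7280i → escape time 6
(row=3, col=4): c = 0.2800 + -0.7280i → escape time 6
(row=4, col=0): c = -0.6400 + -0.8840i → escape time 4
(row=4, col=1): c = -0.4100 + -0.8840i → escape time 5
(row=4, col=2): c = -0.1800 + -0.8840i → escape time 6
(row=4, col=3): c = 0.0500 + -0.8840i → escape time 6
(row=4, col=4): c = 0.2800 + -0.8840i → escape time 4
(row=5, col=0): c = -0.6400 + -1.0400i → escape time 3
(row=5, col=1): c = -0.4100 + -1.0400i → escape time 4
(row=5, col=2): c = -0.1800 + -1.0400i → escape time 6
(row=5, col=3): c = 0.0500 + -1.0400i → escape time 4
(row=5, col=4): c = 0.2800 + -1.0400i → escape time 3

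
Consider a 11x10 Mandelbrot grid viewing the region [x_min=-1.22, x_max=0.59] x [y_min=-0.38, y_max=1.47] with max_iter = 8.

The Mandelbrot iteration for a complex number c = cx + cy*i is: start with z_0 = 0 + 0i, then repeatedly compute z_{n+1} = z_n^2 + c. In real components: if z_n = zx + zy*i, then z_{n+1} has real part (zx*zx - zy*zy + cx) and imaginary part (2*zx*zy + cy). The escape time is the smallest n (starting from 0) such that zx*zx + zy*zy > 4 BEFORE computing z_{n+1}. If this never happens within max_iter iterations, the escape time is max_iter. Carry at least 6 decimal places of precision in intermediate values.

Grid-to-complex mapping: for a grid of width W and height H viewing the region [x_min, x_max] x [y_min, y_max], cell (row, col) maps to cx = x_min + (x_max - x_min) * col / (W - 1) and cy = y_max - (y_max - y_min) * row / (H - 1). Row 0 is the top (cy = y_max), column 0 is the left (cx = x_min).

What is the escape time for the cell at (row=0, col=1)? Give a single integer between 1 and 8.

z_0 = 0 + 0i, c = -1.0390 + 1.4700i
Iter 1: z = -1.0390 + 1.4700i, |z|^2 = 3.2404
Iter 2: z = -2.1204 + -1.5847i, |z|^2 = 7.0072
Escaped at iteration 2

Answer: 2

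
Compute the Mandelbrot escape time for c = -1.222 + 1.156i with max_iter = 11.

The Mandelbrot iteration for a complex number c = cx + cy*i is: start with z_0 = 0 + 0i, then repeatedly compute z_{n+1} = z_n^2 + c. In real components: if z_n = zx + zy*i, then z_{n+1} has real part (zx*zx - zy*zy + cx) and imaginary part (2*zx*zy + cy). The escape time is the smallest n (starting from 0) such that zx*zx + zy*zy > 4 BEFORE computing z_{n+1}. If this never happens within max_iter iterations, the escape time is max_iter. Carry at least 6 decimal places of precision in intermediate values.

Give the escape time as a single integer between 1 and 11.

Answer: 3

Derivation:
z_0 = 0 + 0i, c = -1.2220 + 1.1560i
Iter 1: z = -1.2220 + 1.1560i, |z|^2 = 2.8296
Iter 2: z = -1.0651 + -1.6693i, |z|^2 = 3.9208
Iter 3: z = -2.8741 + 4.7117i, |z|^2 = 30.4607
Escaped at iteration 3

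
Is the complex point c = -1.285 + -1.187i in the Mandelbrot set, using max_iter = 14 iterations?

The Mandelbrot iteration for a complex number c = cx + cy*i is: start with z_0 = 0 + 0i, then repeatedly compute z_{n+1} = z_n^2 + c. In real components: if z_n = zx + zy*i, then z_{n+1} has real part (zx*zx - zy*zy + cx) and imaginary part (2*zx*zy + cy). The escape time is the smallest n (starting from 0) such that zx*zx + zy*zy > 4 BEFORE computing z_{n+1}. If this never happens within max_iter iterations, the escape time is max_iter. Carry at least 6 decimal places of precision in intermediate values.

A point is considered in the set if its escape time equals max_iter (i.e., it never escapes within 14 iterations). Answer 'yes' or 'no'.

Answer: no

Derivation:
z_0 = 0 + 0i, c = -1.2850 + -1.1870i
Iter 1: z = -1.2850 + -1.1870i, |z|^2 = 3.0602
Iter 2: z = -1.0427 + 1.8636i, |z|^2 = 4.5603
Escaped at iteration 2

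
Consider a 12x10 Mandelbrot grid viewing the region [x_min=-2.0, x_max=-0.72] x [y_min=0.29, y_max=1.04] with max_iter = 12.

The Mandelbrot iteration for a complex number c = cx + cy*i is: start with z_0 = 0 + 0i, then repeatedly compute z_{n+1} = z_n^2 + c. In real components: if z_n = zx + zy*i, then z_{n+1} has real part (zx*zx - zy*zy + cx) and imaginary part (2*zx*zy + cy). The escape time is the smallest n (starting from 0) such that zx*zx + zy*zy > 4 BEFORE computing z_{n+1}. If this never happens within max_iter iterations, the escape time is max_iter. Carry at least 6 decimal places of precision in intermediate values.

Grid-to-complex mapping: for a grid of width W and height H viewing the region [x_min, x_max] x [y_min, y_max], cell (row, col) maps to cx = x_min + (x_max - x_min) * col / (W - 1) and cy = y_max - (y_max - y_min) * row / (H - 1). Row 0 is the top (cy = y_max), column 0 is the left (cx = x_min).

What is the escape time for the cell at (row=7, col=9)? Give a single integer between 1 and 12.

Answer: 5

Derivation:
z_0 = 0 + 0i, c = -0.9527 + 0.4567i
Iter 1: z = -0.9527 + 0.4567i, |z|^2 = 1.1162
Iter 2: z = -0.2536 + -0.4135i, |z|^2 = 0.2353
Iter 3: z = -1.0594 + 0.6664i, |z|^2 = 1.5664
Iter 4: z = -0.2745 + -0.9552i, |z|^2 = 0.9878
Iter 5: z = -1.7899 + 0.9810i, |z|^2 = 4.1661
Escaped at iteration 5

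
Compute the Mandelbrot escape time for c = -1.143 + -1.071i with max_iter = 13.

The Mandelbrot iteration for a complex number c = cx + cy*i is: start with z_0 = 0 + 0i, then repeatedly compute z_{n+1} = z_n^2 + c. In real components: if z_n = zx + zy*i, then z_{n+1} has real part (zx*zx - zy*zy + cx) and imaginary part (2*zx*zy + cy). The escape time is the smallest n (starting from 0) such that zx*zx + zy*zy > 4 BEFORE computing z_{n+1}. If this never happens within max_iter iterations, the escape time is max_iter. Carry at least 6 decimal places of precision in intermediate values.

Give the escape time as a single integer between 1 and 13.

z_0 = 0 + 0i, c = -1.1430 + -1.0710i
Iter 1: z = -1.1430 + -1.0710i, |z|^2 = 2.4535
Iter 2: z = -0.9836 + 1.3773i, |z|^2 = 2.8644
Iter 3: z = -2.0725 + -3.7804i, |z|^2 = 18.5869
Escaped at iteration 3

Answer: 3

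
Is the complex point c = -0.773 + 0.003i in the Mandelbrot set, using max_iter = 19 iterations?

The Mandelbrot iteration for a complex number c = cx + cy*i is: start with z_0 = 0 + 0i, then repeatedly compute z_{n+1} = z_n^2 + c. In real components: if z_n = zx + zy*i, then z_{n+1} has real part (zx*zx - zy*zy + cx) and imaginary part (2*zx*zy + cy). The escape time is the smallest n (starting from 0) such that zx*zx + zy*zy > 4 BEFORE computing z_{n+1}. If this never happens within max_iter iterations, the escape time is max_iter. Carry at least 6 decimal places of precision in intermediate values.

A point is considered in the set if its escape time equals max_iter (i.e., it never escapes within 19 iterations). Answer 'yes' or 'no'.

Answer: yes

Derivation:
z_0 = 0 + 0i, c = -0.7730 + 0.0030i
Iter 1: z = -0.7730 + 0.0030i, |z|^2 = 0.5975
Iter 2: z = -0.1755 + -0.0016i, |z|^2 = 0.0308
Iter 3: z = -0.7422 + 0.0036i, |z|^2 = 0.5509
Iter 4: z = -0.2221 + -0.0023i, |z|^2 = 0.0494
Iter 5: z = -0.7237 + 0.0040i, |z|^2 = 0.5237
Iter 6: z = -0.2493 + -0.0028i, |z|^2 = 0.0622
Iter 7: z = -0.7108 + 0.0044i, |z|^2 = 0.5053
Iter 8: z = -0.2677 + -0.0033i, |z|^2 = 0.0717
Iter 9: z = -0.7013 + 0.0047i, |z|^2 = 0.4919
Iter 10: z = -0.2812 + -0.0037i, |z|^2 = 0.0791
Iter 11: z = -0.6940 + 0.0051i, |z|^2 = 0.4816
Iter 12: z = -0.2914 + -0.0040i, |z|^2 = 0.0850
Iter 13: z = -0.6881 + 0.0053i, |z|^2 = 0.4735
Iter 14: z = -0.2996 + -0.0044i, |z|^2 = 0.0898
Iter 15: z = -0.6833 + 0.0056i, |z|^2 = 0.4669
Iter 16: z = -0.3062 + -0.0047i, |z|^2 = 0.0938
Iter 17: z = -0.6793 + 0.0059i, |z|^2 = 0.4615
Iter 18: z = -0.3116 + -0.0050i, |z|^2 = 0.0971
Did not escape in 19 iterations → in set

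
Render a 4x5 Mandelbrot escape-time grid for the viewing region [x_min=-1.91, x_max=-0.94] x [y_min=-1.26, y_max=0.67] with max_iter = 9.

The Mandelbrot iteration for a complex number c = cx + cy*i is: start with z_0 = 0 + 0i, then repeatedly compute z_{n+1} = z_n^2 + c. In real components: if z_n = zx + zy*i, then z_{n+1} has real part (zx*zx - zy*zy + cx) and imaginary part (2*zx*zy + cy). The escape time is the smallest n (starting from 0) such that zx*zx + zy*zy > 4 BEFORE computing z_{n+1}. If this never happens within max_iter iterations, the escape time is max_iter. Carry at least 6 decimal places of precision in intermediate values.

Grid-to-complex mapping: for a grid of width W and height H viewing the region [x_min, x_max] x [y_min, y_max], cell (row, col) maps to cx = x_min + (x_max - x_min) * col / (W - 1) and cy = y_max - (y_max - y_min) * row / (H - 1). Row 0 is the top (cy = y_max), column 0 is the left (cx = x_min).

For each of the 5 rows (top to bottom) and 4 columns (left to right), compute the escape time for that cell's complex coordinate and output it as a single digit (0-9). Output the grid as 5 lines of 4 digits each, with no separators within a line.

(row=0, col=0): c = -1.9100 + 0.6700i → escape time 1
(row=0, col=1): c = -1.5867 + 0.6700i → escape time 3
(row=0, col=2): c = -1.2633 + 0.6700i → escape time 3
(row=0, col=3): c = -0.9400 + 0.6700i → escape time 4
(row=1, col=0): c = -1.9100 + 0.1875i → escape time 4
(row=1, col=1): c = -1.5867 + 0.1875i → escape time 5
(row=1, col=2): c = -1.2633 + 0.1875i → escape time 9
(row=1, col=3): c = -0.9400 + 0.1875i → escape time 9
(row=2, col=0): c = -1.9100 + -0.2950i → escape time 3
(row=2, col=1): c = -1.5867 + -0.2950i → escape time 4
(row=2, col=2): c = -1.2633 + -0.2950i → escape time 9
(row=2, col=3): c = -0.9400 + -0.2950i → escape time 9
(row=3, col=0): c = -1.9100 + -0.7775i → escape time 1
(row=3, col=1): c = -1.5867 + -0.7775i → escape time 3
(row=3, col=2): c = -1.2633 + -0.7775i → escape time 3
(row=3, col=3): c = -0.9400 + -0.7775i → escape time 4
(row=4, col=0): c = -1.9100 + -1.2600i → escape time 1
(row=4, col=1): c = -1.5867 + -1.2600i → escape time 1
(row=4, col=2): c = -1.2633 + -1.2600i → escape time 2
(row=4, col=3): c = -0.9400 + -1.2600i → escape time 3

Answer: 1334
4599
3499
1334
1123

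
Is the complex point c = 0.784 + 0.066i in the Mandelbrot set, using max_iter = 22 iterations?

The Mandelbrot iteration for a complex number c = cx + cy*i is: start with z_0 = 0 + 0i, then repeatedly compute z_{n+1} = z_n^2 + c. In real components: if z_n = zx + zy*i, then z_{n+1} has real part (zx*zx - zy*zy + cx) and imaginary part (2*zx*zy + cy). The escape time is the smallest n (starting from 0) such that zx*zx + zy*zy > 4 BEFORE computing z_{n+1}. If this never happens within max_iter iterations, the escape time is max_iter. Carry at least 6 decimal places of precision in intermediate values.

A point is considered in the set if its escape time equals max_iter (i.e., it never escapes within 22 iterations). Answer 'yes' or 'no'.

Answer: no

Derivation:
z_0 = 0 + 0i, c = 0.7840 + 0.0660i
Iter 1: z = 0.7840 + 0.0660i, |z|^2 = 0.6190
Iter 2: z = 1.3943 + 0.1695i, |z|^2 = 1.9728
Iter 3: z = 2.6993 + 0.5386i, |z|^2 = 7.5766
Escaped at iteration 3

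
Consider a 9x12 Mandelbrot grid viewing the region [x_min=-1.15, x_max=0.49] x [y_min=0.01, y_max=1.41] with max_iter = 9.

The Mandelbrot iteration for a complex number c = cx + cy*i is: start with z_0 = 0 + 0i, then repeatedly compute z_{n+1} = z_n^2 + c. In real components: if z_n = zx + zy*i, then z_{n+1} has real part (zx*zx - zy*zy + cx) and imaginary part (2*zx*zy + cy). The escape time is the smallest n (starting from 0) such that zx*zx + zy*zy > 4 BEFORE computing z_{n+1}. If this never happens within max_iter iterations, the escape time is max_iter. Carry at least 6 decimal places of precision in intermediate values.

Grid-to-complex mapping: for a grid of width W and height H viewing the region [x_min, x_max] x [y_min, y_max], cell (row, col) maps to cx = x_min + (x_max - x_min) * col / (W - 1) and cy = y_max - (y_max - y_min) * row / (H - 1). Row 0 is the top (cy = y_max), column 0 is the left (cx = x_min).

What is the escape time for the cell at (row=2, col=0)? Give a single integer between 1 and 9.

Answer: 3

Derivation:
z_0 = 0 + 0i, c = -1.1500 + 1.1555i
Iter 1: z = -1.1500 + 1.1555i, |z|^2 = 2.6576
Iter 2: z = -1.1626 + -1.5021i, |z|^2 = 3.6079
Iter 3: z = -2.0547 + 4.6480i, |z|^2 = 25.8261
Escaped at iteration 3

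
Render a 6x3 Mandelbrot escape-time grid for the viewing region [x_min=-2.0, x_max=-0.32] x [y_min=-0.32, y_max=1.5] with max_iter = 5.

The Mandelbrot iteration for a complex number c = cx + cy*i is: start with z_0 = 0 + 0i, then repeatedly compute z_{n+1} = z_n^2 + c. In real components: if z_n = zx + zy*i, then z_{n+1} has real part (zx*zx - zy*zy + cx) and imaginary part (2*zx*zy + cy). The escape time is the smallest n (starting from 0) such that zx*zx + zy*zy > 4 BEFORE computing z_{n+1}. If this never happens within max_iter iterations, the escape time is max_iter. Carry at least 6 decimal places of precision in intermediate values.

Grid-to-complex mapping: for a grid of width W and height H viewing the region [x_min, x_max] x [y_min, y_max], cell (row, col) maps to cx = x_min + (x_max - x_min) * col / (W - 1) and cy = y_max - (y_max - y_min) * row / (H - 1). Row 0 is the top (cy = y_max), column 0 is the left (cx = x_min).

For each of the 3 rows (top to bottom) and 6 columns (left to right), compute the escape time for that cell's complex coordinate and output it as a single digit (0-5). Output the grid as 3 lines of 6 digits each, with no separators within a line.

(row=0, col=0): c = -2.0000 + 1.5000i → escape time 1
(row=0, col=1): c = -1.6640 + 1.5000i → escape time 1
(row=0, col=2): c = -1.3280 + 1.5000i → escape time 1
(row=0, col=3): c = -0.9920 + 1.5000i → escape time 2
(row=0, col=4): c = -0.6560 + 1.5000i → escape time 2
(row=0, col=5): c = -0.3200 + 1.5000i → escape time 2
(row=1, col=0): c = -2.0000 + 0.5900i → escape time 1
(row=1, col=1): c = -1.6640 + 0.5900i → escape time 3
(row=1, col=2): c = -1.3280 + 0.5900i → escape time 3
(row=1, col=3): c = -0.9920 + 0.5900i → escape time 5
(row=1, col=4): c = -0.6560 + 0.5900i → escape time 5
(row=1, col=5): c = -0.3200 + 0.5900i → escape time 5
(row=2, col=0): c = -2.0000 + -0.3200i → escape time 1
(row=2, col=1): c = -1.6640 + -0.3200i → escape time 4
(row=2, col=2): c = -1.3280 + -0.3200i → escape time 5
(row=2, col=3): c = -0.9920 + -0.3200i → escape time 5
(row=2, col=4): c = -0.6560 + -0.3200i → escape time 5
(row=2, col=5): c = -0.3200 + -0.3200i → escape time 5

Answer: 111222
133555
145555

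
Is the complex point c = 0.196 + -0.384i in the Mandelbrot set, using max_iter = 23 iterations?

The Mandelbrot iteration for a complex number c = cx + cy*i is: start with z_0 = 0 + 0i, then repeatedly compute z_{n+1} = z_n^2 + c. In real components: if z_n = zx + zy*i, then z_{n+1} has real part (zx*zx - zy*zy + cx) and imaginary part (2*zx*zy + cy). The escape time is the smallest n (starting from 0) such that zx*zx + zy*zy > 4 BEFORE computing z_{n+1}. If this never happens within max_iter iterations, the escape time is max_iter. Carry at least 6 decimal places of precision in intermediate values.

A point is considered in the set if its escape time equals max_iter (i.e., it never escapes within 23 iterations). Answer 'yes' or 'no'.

z_0 = 0 + 0i, c = 0.1960 + -0.3840i
Iter 1: z = 0.1960 + -0.3840i, |z|^2 = 0.1859
Iter 2: z = 0.0870 + -0.5345i, |z|^2 = 0.2933
Iter 3: z = -0.0822 + -0.4770i, |z|^2 = 0.2342
Iter 4: z = -0.0247 + -0.3056i, |z|^2 = 0.0940
Iter 5: z = 0.1032 + -0.3689i, |z|^2 = 0.1467
Iter 6: z = 0.0706 + -0.4601i, |z|^2 = 0.2167
Iter 7: z = -0.0107 + -0.4490i, |z|^2 = 0.2017
Iter 8: z = -0.0054 + -0.3744i, |z|^2 = 0.1402
Iter 9: z = 0.0559 + -0.3799i, |z|^2 = 0.1475
Iter 10: z = 0.0548 + -0.4265i, |z|^2 = 0.1849
Iter 11: z = 0.0171 + -0.4307i, |z|^2 = 0.1858
Iter 12: z = 0.0108 + -0.3988i, |z|^2 = 0.1591
Iter 13: z = 0.0371 + -0.3926i, |z|^2 = 0.1555
Iter 14: z = 0.0433 + -0.4131i, |z|^2 = 0.1726
Iter 15: z = 0.0272 + -0.4197i, |z|^2 = 0.1769
Iter 16: z = 0.0206 + -0.4068i, |z|^2 = 0.1659
Iter 17: z = 0.0309 + -0.4007i, |z|^2 = 0.1615
Iter 18: z = 0.0364 + -0.4088i, |z|^2 = 0.1684
Iter 19: z = 0.0302 + -0.4137i, |z|^2 = 0.1721
Iter 20: z = 0.0257 + -0.4090i, |z|^2 = 0.1680
Iter 21: z = 0.0294 + -0.4051i, |z|^2 = 0.1649
Iter 22: z = 0.0328 + -0.4078i, |z|^2 = 0.1674
Did not escape in 23 iterations → in set

Answer: yes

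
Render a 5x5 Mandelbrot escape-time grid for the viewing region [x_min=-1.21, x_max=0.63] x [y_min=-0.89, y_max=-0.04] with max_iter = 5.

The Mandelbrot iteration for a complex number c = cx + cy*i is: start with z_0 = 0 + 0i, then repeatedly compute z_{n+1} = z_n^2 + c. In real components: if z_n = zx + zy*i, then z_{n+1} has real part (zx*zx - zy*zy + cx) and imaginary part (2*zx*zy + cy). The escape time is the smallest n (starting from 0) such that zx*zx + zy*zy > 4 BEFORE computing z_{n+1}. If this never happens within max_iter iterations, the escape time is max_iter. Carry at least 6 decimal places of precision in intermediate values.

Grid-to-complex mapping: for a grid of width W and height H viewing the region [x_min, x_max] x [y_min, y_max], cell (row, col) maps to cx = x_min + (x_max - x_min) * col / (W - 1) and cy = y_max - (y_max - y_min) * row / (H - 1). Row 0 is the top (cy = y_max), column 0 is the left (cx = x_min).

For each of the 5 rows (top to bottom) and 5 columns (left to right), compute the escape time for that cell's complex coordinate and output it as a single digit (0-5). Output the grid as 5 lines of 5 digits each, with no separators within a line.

Answer: 55554
55554
55553
35553
34552

Derivation:
(row=0, col=0): c = -1.2100 + -0.0400i → escape time 5
(row=0, col=1): c = -0.7500 + -0.0400i → escape time 5
(row=0, col=2): c = -0.2900 + -0.0400i → escape time 5
(row=0, col=3): c = 0.1700 + -0.0400i → escape time 5
(row=0, col=4): c = 0.6300 + -0.0400i → escape time 4
(row=1, col=0): c = -1.2100 + -0.2525i → escape time 5
(row=1, col=1): c = -0.7500 + -0.2525i → escape time 5
(row=1, col=2): c = -0.2900 + -0.2525i → escape time 5
(row=1, col=3): c = 0.1700 + -0.2525i → escape time 5
(row=1, col=4): c = 0.6300 + -0.2525i → escape time 4
(row=2, col=0): c = -1.2100 + -0.4650i → escape time 5
(row=2, col=1): c = -0.7500 + -0.4650i → escape time 5
(row=2, col=2): c = -0.2900 + -0.4650i → escape time 5
(row=2, col=3): c = 0.1700 + -0.4650i → escape time 5
(row=2, col=4): c = 0.6300 + -0.4650i → escape time 3
(row=3, col=0): c = -1.2100 + -0.6775i → escape time 3
(row=3, col=1): c = -0.7500 + -0.6775i → escape time 5
(row=3, col=2): c = -0.2900 + -0.6775i → escape time 5
(row=3, col=3): c = 0.1700 + -0.6775i → escape time 5
(row=3, col=4): c = 0.6300 + -0.6775i → escape time 3
(row=4, col=0): c = -1.2100 + -0.8900i → escape time 3
(row=4, col=1): c = -0.7500 + -0.8900i → escape time 4
(row=4, col=2): c = -0.2900 + -0.8900i → escape time 5
(row=4, col=3): c = 0.1700 + -0.8900i → escape time 5
(row=4, col=4): c = 0.6300 + -0.8900i → escape time 2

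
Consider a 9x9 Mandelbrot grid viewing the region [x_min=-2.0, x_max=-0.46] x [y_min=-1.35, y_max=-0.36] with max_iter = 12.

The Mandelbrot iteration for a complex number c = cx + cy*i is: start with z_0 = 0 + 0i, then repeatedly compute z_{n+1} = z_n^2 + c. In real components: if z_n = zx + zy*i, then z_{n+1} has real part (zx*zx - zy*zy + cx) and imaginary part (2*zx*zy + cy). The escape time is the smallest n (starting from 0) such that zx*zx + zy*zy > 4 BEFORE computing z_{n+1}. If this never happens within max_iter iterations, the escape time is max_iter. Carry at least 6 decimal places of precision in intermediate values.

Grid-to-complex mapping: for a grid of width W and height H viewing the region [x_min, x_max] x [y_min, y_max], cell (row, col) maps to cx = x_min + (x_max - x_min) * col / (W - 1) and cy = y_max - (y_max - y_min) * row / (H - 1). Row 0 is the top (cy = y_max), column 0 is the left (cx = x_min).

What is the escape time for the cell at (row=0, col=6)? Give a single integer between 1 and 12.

Answer: 8

Derivation:
z_0 = 0 + 0i, c = -0.8450 + -0.3600i
Iter 1: z = -0.8450 + -0.3600i, |z|^2 = 0.8436
Iter 2: z = -0.2606 + 0.2484i, |z|^2 = 0.1296
Iter 3: z = -0.8388 + -0.4895i, |z|^2 = 0.9432
Iter 4: z = -0.3810 + 0.4611i, |z|^2 = 0.3578
Iter 5: z = -0.9125 + -0.7113i, |z|^2 = 1.3386
Iter 6: z = -0.5184 + 0.9382i, |z|^2 = 1.1489
Iter 7: z = -1.4564 + -1.3327i, |z|^2 = 3.8972
Iter 8: z = -0.4998 + 3.5219i, |z|^2 = 12.6538
Escaped at iteration 8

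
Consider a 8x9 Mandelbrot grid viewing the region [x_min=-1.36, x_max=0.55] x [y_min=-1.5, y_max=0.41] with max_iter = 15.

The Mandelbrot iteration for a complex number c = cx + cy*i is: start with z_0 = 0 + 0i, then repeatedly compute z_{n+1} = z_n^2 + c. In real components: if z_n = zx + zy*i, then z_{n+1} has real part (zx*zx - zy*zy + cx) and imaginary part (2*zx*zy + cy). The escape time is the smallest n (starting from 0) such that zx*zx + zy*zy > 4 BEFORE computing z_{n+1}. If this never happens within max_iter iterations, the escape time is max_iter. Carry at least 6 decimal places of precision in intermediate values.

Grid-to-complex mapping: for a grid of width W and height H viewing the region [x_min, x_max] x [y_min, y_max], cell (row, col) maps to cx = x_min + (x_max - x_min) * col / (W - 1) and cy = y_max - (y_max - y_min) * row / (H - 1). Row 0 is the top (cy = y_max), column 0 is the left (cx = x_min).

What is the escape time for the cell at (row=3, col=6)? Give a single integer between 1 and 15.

Answer: 15

Derivation:
z_0 = 0 + 0i, c = 0.2771 + -0.3062i
Iter 1: z = 0.2771 + -0.3062i, |z|^2 = 0.1706
Iter 2: z = 0.2602 + -0.4760i, |z|^2 = 0.2943
Iter 3: z = 0.1183 + -0.5539i, |z|^2 = 0.3208
Iter 4: z = -0.0157 + -0.4373i, |z|^2 = 0.1914
Iter 5: z = 0.0862 + -0.2925i, |z|^2 = 0.0930
Iter 6: z = 0.1990 + -0.3567i, |z|^2 = 0.1668
Iter 7: z = 0.1895 + -0.4482i, |z|^2 = 0.2368
Iter 8: z = 0.1122 + -0.4761i, |z|^2 = 0.2393
Iter 9: z = 0.0630 + -0.4131i, |z|^2 = 0.1746
Iter 10: z = 0.1105 + -0.3583i, |z|^2 = 0.1406
Iter 11: z = 0.1610 + -0.3854i, |z|^2 = 0.1745
Iter 12: z = 0.1545 + -0.4303i, |z|^2 = 0.2091
Iter 13: z = 0.1158 + -0.4392i, |z|^2 = 0.2063
Iter 14: z = 0.0976 + -0.4080i, |z|^2 = 0.1760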